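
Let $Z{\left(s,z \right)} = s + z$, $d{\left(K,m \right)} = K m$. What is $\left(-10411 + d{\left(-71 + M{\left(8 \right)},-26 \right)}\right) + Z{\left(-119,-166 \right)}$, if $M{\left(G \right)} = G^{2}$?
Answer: $-10514$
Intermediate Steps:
$\left(-10411 + d{\left(-71 + M{\left(8 \right)},-26 \right)}\right) + Z{\left(-119,-166 \right)} = \left(-10411 + \left(-71 + 8^{2}\right) \left(-26\right)\right) - 285 = \left(-10411 + \left(-71 + 64\right) \left(-26\right)\right) - 285 = \left(-10411 - -182\right) - 285 = \left(-10411 + 182\right) - 285 = -10229 - 285 = -10514$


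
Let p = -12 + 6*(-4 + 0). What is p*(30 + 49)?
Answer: -2844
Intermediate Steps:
p = -36 (p = -12 + 6*(-4) = -12 - 24 = -36)
p*(30 + 49) = -36*(30 + 49) = -36*79 = -2844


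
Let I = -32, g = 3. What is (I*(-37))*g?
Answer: 3552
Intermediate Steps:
(I*(-37))*g = -32*(-37)*3 = 1184*3 = 3552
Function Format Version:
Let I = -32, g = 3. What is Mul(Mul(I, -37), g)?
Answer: 3552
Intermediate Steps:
Mul(Mul(I, -37), g) = Mul(Mul(-32, -37), 3) = Mul(1184, 3) = 3552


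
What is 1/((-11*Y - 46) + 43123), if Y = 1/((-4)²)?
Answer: 16/689221 ≈ 2.3215e-5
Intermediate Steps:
Y = 1/16 ≈ 0.062500
1/((-11*Y - 46) + 43123) = 1/((-11*1/16 - 46) + 43123) = 1/((-11/16 - 46) + 43123) = 1/(-747/16 + 43123) = 1/(689221/16) = 16/689221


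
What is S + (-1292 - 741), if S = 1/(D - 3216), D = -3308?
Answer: -13263293/6524 ≈ -2033.0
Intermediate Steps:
S = -1/6524 (S = 1/(-3308 - 3216) = 1/(-6524) = -1/6524 ≈ -0.00015328)
S + (-1292 - 741) = -1/6524 + (-1292 - 741) = -1/6524 - 2033 = -13263293/6524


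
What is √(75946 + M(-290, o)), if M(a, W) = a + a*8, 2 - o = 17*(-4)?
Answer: 2*√18334 ≈ 270.81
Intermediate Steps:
o = 70 (o = 2 - 17*(-4) = 2 - 1*(-68) = 2 + 68 = 70)
M(a, W) = 9*a (M(a, W) = a + 8*a = 9*a)
√(75946 + M(-290, o)) = √(75946 + 9*(-290)) = √(75946 - 2610) = √73336 = 2*√18334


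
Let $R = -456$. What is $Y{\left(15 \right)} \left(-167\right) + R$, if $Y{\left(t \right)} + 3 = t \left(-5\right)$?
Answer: $12570$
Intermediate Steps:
$Y{\left(t \right)} = -3 - 5 t$ ($Y{\left(t \right)} = -3 + t \left(-5\right) = -3 - 5 t$)
$Y{\left(15 \right)} \left(-167\right) + R = \left(-3 - 75\right) \left(-167\right) - 456 = \left(-78\right) \left(-167\right) - 456 = 13026 - 456 = 12570$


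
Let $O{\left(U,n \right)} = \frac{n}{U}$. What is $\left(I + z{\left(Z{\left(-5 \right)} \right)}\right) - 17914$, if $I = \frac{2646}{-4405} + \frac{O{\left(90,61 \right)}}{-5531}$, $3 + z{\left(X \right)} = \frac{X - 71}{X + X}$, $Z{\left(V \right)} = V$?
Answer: $- \frac{1570896880663}{87710598} \approx -17910.0$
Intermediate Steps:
$z{\left(X \right)} = -3 + \frac{-71 + X}{2 X}$ ($z{\left(X \right)} = -3 + \frac{X - 71}{X + X} = -3 + \frac{-71 + X}{2 X}$)
$I = - \frac{263484209}{438552990}$ ($I = \frac{2646}{-4405} + \frac{61 \cdot \frac{1}{90}}{-5531} = 2646 \left(- \frac{1}{4405}\right) + 61 \cdot \frac{1}{90} \left(- \frac{1}{5531}\right) = - \frac{2646}{4405} + \frac{61}{90} \left(- \frac{1}{5531}\right) = - \frac{2646}{4405} - \frac{61}{497790} = - \frac{263484209}{438552990} \approx -0.6008$)
$\left(I + z{\left(Z{\left(-5 \right)} \right)}\right) - 17914 = \left(- \frac{263484209}{438552990} + \frac{-71 - -25}{2 \left(-5\right)}\right) - 17914 = \left(- \frac{263484209}{438552990} + \frac{1}{2} \left(- \frac{1}{5}\right) \left(-71 + 25\right)\right) - 17914 = \left(- \frac{263484209}{438552990} + \frac{1}{2} \left(- \frac{1}{5}\right) \left(-46\right)\right) - 17914 = \left(- \frac{263484209}{438552990} + \frac{23}{5}\right) - 17914 = \frac{350771909}{87710598} - 17914 = - \frac{1570896880663}{87710598}$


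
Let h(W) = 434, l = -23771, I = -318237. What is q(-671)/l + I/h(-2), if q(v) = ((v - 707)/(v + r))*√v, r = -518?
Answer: -318237/434 - 1378*I*√671/28263719 ≈ -733.26 - 0.0012629*I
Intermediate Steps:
q(v) = √v*(-707 + v)/(-518 + v) (q(v) = ((v - 707)/(v - 518))*√v = ((-707 + v)/(-518 + v))*√v = √v*(-707 + v)/(-518 + v))
q(-671)/l + I/h(-2) = (√(-671)*(-707 - 671)/(-518 - 671))/(-23771) - 318237/434 = ((I*√671)*(-1378)/(-1189))*(-1/23771) - 318237*1/434 = ((I*√671)*(-1/1189)*(-1378))*(-1/23771) - 318237/434 = (1378*I*√671/1189)*(-1/23771) - 318237/434 = -1378*I*√671/28263719 - 318237/434 = -318237/434 - 1378*I*√671/28263719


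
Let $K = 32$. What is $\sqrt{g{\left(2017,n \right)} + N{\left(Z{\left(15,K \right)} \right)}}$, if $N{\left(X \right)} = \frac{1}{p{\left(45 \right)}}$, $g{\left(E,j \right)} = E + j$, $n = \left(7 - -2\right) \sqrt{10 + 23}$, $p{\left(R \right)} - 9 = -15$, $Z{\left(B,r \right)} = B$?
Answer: $\frac{\sqrt{72606 + 324 \sqrt{33}}}{6} \approx 45.481$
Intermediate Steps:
$p{\left(R \right)} = -6$ ($p{\left(R \right)} = 9 - 15 = -6$)
$n = 9 \sqrt{33}$ ($n = \left(7 + 2\right) \sqrt{33} = 9 \sqrt{33} \approx 51.701$)
$N{\left(X \right)} = - \frac{1}{6}$ ($N{\left(X \right)} = \frac{1}{-6} = - \frac{1}{6}$)
$\sqrt{g{\left(2017,n \right)} + N{\left(Z{\left(15,K \right)} \right)}} = \sqrt{\left(2017 + 9 \sqrt{33}\right) - \frac{1}{6}} = \sqrt{\frac{12101}{6} + 9 \sqrt{33}}$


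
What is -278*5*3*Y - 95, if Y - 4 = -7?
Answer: 12415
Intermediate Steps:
Y = -3 (Y = 4 - 7 = -3)
-278*5*3*Y - 95 = -278*5*3*(-3) - 95 = -4170*(-3) - 95 = -278*(-45) - 95 = 12510 - 95 = 12415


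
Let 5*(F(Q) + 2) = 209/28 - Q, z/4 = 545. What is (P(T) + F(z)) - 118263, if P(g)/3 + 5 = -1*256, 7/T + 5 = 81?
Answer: -16727551/140 ≈ -1.1948e+5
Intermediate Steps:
T = 7/76 (T = 7/(-5 + 81) = 7/76 ≈ 0.092105)
P(g) = -783 (P(g) = -15 + 3*(-1*256) = -15 + 3*(-256) = -15 - 768 = -783)
z = 2180 (z = 4*545 = 2180)
F(Q) = -71/140 - Q/5 (F(Q) = -2 + (209/28 - Q)/5 = -2 + (209/140 - Q/5) = -71/140 - Q/5)
(P(T) + F(z)) - 118263 = (-783 + (-71/140 - ⅕*2180)) - 118263 = (-783 + (-71/140 - 436)) - 118263 = (-783 - 61111/140) - 118263 = -170731/140 - 118263 = -16727551/140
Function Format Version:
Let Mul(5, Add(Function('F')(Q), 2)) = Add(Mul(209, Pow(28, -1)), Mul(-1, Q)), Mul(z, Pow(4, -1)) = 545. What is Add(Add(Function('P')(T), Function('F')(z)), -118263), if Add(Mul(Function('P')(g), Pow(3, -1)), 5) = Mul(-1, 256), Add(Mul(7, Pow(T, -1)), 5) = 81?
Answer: Rational(-16727551, 140) ≈ -1.1948e+5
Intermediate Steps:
T = Rational(7, 76) (T = Mul(7, Pow(Add(-5, 81), -1)) = Mul(7, Pow(76, -1)) = Mul(7, Rational(1, 76)) = Rational(7, 76) ≈ 0.092105)
Function('P')(g) = -783 (Function('P')(g) = Add(-15, Mul(3, Mul(-1, 256))) = Add(-15, Mul(3, -256)) = Add(-15, -768) = -783)
z = 2180 (z = Mul(4, 545) = 2180)
Function('F')(Q) = Add(Rational(-71, 140), Mul(Rational(-1, 5), Q)) (Function('F')(Q) = Add(-2, Mul(Rational(1, 5), Add(Mul(209, Pow(28, -1)), Mul(-1, Q)))) = Add(-2, Mul(Rational(1, 5), Add(Mul(209, Rational(1, 28)), Mul(-1, Q)))) = Add(-2, Mul(Rational(1, 5), Add(Rational(209, 28), Mul(-1, Q)))) = Add(-2, Add(Rational(209, 140), Mul(Rational(-1, 5), Q))) = Add(Rational(-71, 140), Mul(Rational(-1, 5), Q)))
Add(Add(Function('P')(T), Function('F')(z)), -118263) = Add(Add(-783, Add(Rational(-71, 140), Mul(Rational(-1, 5), 2180))), -118263) = Add(Add(-783, Add(Rational(-71, 140), -436)), -118263) = Add(Add(-783, Rational(-61111, 140)), -118263) = Add(Rational(-170731, 140), -118263) = Rational(-16727551, 140)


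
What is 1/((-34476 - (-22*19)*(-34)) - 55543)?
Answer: -1/104231 ≈ -9.5941e-6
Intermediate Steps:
1/((-34476 - (-22*19)*(-34)) - 55543) = 1/((-34476 - (-418)*(-34)) - 55543) = 1/((-34476 - 1*14212) - 55543) = 1/((-34476 - 14212) - 55543) = 1/(-48688 - 55543) = 1/(-104231) = -1/104231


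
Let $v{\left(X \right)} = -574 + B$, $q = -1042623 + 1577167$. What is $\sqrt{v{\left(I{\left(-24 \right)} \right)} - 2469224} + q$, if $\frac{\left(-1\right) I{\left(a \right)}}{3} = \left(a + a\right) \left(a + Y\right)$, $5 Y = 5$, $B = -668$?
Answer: $534544 + i \sqrt{2470466} \approx 5.3454 \cdot 10^{5} + 1571.8 i$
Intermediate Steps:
$q = 534544$
$Y = 1$ ($Y = \frac{1}{5} \cdot 5 = 1$)
$I{\left(a \right)} = - 6 a \left(1 + a\right)$ ($I{\left(a \right)} = - 3 \left(a + a\right) \left(a + 1\right) = - 3 \cdot 2 a \left(1 + a\right) = - 6 a \left(1 + a\right)$)
$v{\left(X \right)} = -1242$ ($v{\left(X \right)} = -574 - 668 = -1242$)
$\sqrt{v{\left(I{\left(-24 \right)} \right)} - 2469224} + q = \sqrt{-1242 - 2469224} + 534544 = \sqrt{-2470466} + 534544 = i \sqrt{2470466} + 534544 = 534544 + i \sqrt{2470466}$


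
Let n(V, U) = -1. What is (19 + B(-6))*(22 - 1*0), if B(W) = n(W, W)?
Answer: 396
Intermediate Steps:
B(W) = -1
(19 + B(-6))*(22 - 1*0) = (19 - 1)*(22 - 1*0) = 18*(22 + 0) = 18*22 = 396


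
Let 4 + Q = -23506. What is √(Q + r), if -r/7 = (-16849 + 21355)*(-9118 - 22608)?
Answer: √1000677982 ≈ 31634.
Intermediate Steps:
Q = -23510 (Q = -4 - 23506 = -23510)
r = 1000701492 (r = -7*(-16849 + 21355)*(-9118 - 22608) = -31542*(-31726) = -7*(-142957356) = 1000701492)
√(Q + r) = √(-23510 + 1000701492) = √1000677982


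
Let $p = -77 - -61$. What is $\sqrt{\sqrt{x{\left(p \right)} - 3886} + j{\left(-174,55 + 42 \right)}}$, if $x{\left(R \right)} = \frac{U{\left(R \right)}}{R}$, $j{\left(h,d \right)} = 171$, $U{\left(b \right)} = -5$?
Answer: $\frac{\sqrt{684 + i \sqrt{62171}}}{2} \approx 13.285 + 2.346 i$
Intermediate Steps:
$p = -16$ ($p = -77 + 61 = -16$)
$x{\left(R \right)} = - \frac{5}{R}$
$\sqrt{\sqrt{x{\left(p \right)} - 3886} + j{\left(-174,55 + 42 \right)}} = \sqrt{\sqrt{- \frac{5}{-16} - 3886} + 171} = \sqrt{\sqrt{\left(-5\right) \left(- \frac{1}{16}\right) - 3886} + 171} = \sqrt{\sqrt{\frac{5}{16} - 3886} + 171} = \sqrt{\sqrt{- \frac{62171}{16}} + 171} = \sqrt{\frac{i \sqrt{62171}}{4} + 171} = \sqrt{171 + \frac{i \sqrt{62171}}{4}}$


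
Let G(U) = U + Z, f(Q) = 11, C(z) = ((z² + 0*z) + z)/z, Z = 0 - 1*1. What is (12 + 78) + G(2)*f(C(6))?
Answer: 101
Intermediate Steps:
Z = -1 (Z = 0 - 1 = -1)
C(z) = (z + z²)/z (C(z) = ((z² + 0) + z)/z = (z² + z)/z = (z + z²)/z)
G(U) = -1 + U (G(U) = U - 1 = -1 + U)
(12 + 78) + G(2)*f(C(6)) = (12 + 78) + (-1 + 2)*11 = 90 + 1*11 = 90 + 11 = 101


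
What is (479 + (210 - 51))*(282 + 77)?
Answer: 229042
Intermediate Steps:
(479 + (210 - 51))*(282 + 77) = (479 + 159)*359 = 638*359 = 229042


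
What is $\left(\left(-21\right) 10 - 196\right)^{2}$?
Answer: $164836$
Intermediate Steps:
$\left(\left(-21\right) 10 - 196\right)^{2} = \left(-210 - 196\right)^{2} = \left(-406\right)^{2} = 164836$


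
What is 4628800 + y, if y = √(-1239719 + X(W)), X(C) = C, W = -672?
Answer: 4628800 + I*√1240391 ≈ 4.6288e+6 + 1113.7*I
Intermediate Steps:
y = I*√1240391 (y = √(-1239719 - 672) = √(-1240391) = I*√1240391 ≈ 1113.7*I)
4628800 + y = 4628800 + I*√1240391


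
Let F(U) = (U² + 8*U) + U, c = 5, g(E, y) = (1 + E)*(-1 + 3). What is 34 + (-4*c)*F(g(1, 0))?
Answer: -1006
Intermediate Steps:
g(E, y) = 2 + 2*E (g(E, y) = (1 + E)*2 = 2 + 2*E)
F(U) = U² + 9*U
34 + (-4*c)*F(g(1, 0)) = 34 + (-4*5)*((2 + 2*1)*(9 + (2 + 2*1))) = 34 - 20*(2 + 2)*(9 + (2 + 2)) = 34 - 80*(9 + 4) = 34 - 80*13 = 34 - 20*52 = 34 - 1040 = -1006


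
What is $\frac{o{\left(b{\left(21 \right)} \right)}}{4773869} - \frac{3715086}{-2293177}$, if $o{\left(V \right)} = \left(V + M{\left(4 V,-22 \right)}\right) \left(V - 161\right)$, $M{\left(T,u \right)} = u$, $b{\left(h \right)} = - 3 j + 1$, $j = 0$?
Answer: $\frac{17743038962454}{10947326591813} \approx 1.6208$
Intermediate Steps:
$b{\left(h \right)} = 1$ ($b{\left(h \right)} = \left(-3\right) 0 + 1 = 0 + 1 = 1$)
$o{\left(V \right)} = \left(-161 + V\right) \left(-22 + V\right)$ ($o{\left(V \right)} = \left(V - 22\right) \left(V - 161\right) = \left(-22 + V\right) \left(-161 + V\right) = \left(-161 + V\right) \left(-22 + V\right)$)
$\frac{o{\left(b{\left(21 \right)} \right)}}{4773869} - \frac{3715086}{-2293177} = \frac{3542 + 1^{2} - 183}{4773869} - \frac{3715086}{-2293177} = \left(3542 + 1 - 183\right) \frac{1}{4773869} - - \frac{3715086}{2293177} = 3360 \cdot \frac{1}{4773869} + \frac{3715086}{2293177} = \frac{3360}{4773869} + \frac{3715086}{2293177} = \frac{17743038962454}{10947326591813}$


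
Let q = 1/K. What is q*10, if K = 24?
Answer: 5/12 ≈ 0.41667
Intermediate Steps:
q = 1/24 ≈ 0.041667
q*10 = (1/24)*10 = 5/12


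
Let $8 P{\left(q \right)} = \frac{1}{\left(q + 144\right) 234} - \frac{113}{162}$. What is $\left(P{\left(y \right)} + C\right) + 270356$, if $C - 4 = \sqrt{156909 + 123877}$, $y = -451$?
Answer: $\frac{87399519373}{323271} + \sqrt{280786} \approx 2.7089 \cdot 10^{5}$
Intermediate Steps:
$P{\left(q \right)} = - \frac{113}{1296} + \frac{1}{1872 \left(144 + q\right)}$ ($P{\left(q \right)} = \frac{\frac{1}{\left(q + 144\right) 234} - \frac{113}{162}}{8} = \frac{\frac{1}{144 + q} \frac{1}{234} - \frac{113}{162}}{8} = \frac{\frac{1}{234 \left(144 + q\right)} - \frac{113}{162}}{8} = \frac{- \frac{113}{162} + \frac{1}{234 \left(144 + q\right)}}{8} = - \frac{113}{1296} + \frac{1}{1872 \left(144 + q\right)}$)
$C = 4 + \sqrt{280786}$ ($C = 4 + \sqrt{156909 + 123877} = 4 + \sqrt{280786} \approx 533.89$)
$\left(P{\left(y \right)} + C\right) + 270356 = \left(\frac{-211527 - -662519}{16848 \left(144 - 451\right)} + \left(4 + \sqrt{280786}\right)\right) + 270356 = \left(\frac{-211527 + 662519}{16848 \left(-307\right)} + \left(4 + \sqrt{280786}\right)\right) + 270356 = \left(\frac{1}{16848} \left(- \frac{1}{307}\right) 450992 + \left(4 + \sqrt{280786}\right)\right) + 270356 = \left(- \frac{28187}{323271} + \left(4 + \sqrt{280786}\right)\right) + 270356 = \left(\frac{1264897}{323271} + \sqrt{280786}\right) + 270356 = \frac{87399519373}{323271} + \sqrt{280786}$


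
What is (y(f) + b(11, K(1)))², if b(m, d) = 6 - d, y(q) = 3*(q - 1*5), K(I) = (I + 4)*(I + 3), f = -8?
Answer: 2809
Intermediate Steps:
K(I) = (3 + I)*(4 + I) (K(I) = (4 + I)*(3 + I) = (3 + I)*(4 + I))
y(q) = -15 + 3*q (y(q) = 3*(q - 5) = 3*(-5 + q) = -15 + 3*q)
(y(f) + b(11, K(1)))² = ((-15 + 3*(-8)) + (6 - (12 + 1² + 7*1)))² = ((-15 - 24) + (6 - (12 + 1 + 7)))² = (-39 + (6 - 1*20))² = (-39 + (6 - 20))² = (-39 - 14)² = (-53)² = 2809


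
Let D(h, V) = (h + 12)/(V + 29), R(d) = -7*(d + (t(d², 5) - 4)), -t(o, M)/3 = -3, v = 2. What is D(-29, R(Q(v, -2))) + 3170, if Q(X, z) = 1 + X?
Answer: 85607/27 ≈ 3170.6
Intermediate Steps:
t(o, M) = 9 (t(o, M) = -3*(-3) = 9)
R(d) = -35 - 7*d (R(d) = -7*(d + (9 - 4)) = -7*(d + 5) = -7*(5 + d) = -35 - 7*d)
D(h, V) = (12 + h)/(29 + V)
D(-29, R(Q(v, -2))) + 3170 = (12 - 29)/(29 + (-35 - 7*(1 + 2))) + 3170 = -17/(29 + (-35 - 7*3)) + 3170 = -17/(29 + (-35 - 21)) + 3170 = -17/(29 - 56) + 3170 = -17/(-27) + 3170 = -1/27*(-17) + 3170 = 17/27 + 3170 = 85607/27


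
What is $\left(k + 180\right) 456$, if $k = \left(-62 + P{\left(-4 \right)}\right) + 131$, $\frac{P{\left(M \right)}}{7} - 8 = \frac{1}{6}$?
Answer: $139612$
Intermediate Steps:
$P{\left(M \right)} = \frac{343}{6}$ ($P{\left(M \right)} = 56 + \frac{7}{6} = \frac{343}{6}$)
$k = \frac{757}{6}$ ($k = \left(-62 + \frac{343}{6}\right) + 131 = - \frac{29}{6} + 131 = \frac{757}{6} \approx 126.17$)
$\left(k + 180\right) 456 = \left(\frac{757}{6} + 180\right) 456 = \frac{1837}{6} \cdot 456 = 139612$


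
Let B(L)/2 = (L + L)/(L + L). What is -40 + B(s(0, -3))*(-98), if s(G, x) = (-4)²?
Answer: -236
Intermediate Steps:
s(G, x) = 16
B(L) = 2 (B(L) = 2*((L + L)/(L + L)) = 2*((2*L)/((2*L))) = 2*((2*L)*(1/(2*L))) = 2*1 = 2)
-40 + B(s(0, -3))*(-98) = -40 + 2*(-98) = -40 - 196 = -236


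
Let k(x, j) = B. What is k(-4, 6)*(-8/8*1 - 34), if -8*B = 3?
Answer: 105/8 ≈ 13.125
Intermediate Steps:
B = -3/8 (B = -⅛*3 = -3/8 ≈ -0.37500)
k(x, j) = -3/8
k(-4, 6)*(-8/8*1 - 34) = -3*(-8/8*1 - 34)/8 = -3*(-8*⅛*1 - 34)/8 = -3*(-1*1 - 34)/8 = -3*(-1 - 34)/8 = -3/8*(-35) = 105/8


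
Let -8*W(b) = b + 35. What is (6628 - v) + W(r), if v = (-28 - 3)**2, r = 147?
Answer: 22577/4 ≈ 5644.3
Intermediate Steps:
v = 961 (v = (-31)**2 = 961)
W(b) = -35/8 - b/8 (W(b) = -(b + 35)/8 = -(35 + b)/8 = -35/8 - b/8)
(6628 - v) + W(r) = (6628 - 1*961) + (-35/8 - 1/8*147) = (6628 - 961) + (-35/8 - 147/8) = 5667 - 91/4 = 22577/4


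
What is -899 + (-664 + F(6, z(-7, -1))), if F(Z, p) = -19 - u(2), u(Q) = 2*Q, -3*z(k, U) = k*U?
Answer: -1586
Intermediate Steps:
z(k, U) = -U*k/3 (z(k, U) = -k*U/3 = -U*k/3)
F(Z, p) = -23 (F(Z, p) = -19 - 2*2 = -19 - 1*4 = -19 - 4 = -23)
-899 + (-664 + F(6, z(-7, -1))) = -899 + (-664 - 23) = -899 - 687 = -1586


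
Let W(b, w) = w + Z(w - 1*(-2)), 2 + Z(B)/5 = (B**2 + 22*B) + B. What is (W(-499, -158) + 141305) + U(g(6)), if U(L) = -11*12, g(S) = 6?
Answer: 244745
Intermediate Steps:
U(L) = -132
Z(B) = -10 + 5*B**2 + 115*B (Z(B) = -10 + 5*((B**2 + 22*B) + B) = -10 + 5*(B**2 + 23*B) = -10 + (5*B**2 + 115*B) = -10 + 5*B**2 + 115*B)
W(b, w) = 220 + 5*(2 + w)**2 + 116*w (W(b, w) = w + (-10 + 5*(w - 1*(-2))**2 + 115*(w - 1*(-2))) = w + (-10 + 5*(w + 2)**2 + 115*(w + 2)) = w + (-10 + 5*(2 + w)**2 + 115*(2 + w)) = w + (-10 + 5*(2 + w)**2 + (230 + 115*w)) = w + (220 + 5*(2 + w)**2 + 115*w) = 220 + 5*(2 + w)**2 + 116*w)
(W(-499, -158) + 141305) + U(g(6)) = ((240 + 5*(-158)**2 + 136*(-158)) + 141305) - 132 = ((240 + 5*24964 - 21488) + 141305) - 132 = ((240 + 124820 - 21488) + 141305) - 132 = (103572 + 141305) - 132 = 244877 - 132 = 244745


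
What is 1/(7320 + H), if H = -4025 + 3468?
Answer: 1/6763 ≈ 0.00014786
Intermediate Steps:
H = -557
1/(7320 + H) = 1/(7320 - 557) = 1/6763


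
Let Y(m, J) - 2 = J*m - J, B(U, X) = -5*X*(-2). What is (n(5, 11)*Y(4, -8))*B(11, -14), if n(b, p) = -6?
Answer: -18480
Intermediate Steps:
B(U, X) = 10*X
Y(m, J) = 2 - J + J*m (Y(m, J) = 2 + (J*m - J) = 2 + (-J + J*m) = 2 - J + J*m)
(n(5, 11)*Y(4, -8))*B(11, -14) = (-6*(2 - 1*(-8) - 8*4))*(10*(-14)) = -6*(2 + 8 - 32)*(-140) = -6*(-22)*(-140) = 132*(-140) = -18480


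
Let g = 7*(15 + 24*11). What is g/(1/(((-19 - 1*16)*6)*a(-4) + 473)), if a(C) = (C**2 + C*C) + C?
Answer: -10559871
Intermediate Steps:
a(C) = C + 2*C**2 (a(C) = (C**2 + C**2) + C = 2*C**2 + C = C + 2*C**2)
g = 1953 (g = 7*(15 + 264) = 7*279 = 1953)
g/(1/(((-19 - 1*16)*6)*a(-4) + 473)) = 1953/(1/(((-19 - 1*16)*6)*(-4*(1 + 2*(-4))) + 473)) = 1953/(1/(((-19 - 16)*6)*(-4*(1 - 8)) + 473)) = 1953/(1/((-35*6)*(-4*(-7)) + 473)) = 1953/(1/(-210*28 + 473)) = 1953/(1/(-5880 + 473)) = 1953/(1/(-5407)) = 1953/(-1/5407) = 1953*(-5407) = -10559871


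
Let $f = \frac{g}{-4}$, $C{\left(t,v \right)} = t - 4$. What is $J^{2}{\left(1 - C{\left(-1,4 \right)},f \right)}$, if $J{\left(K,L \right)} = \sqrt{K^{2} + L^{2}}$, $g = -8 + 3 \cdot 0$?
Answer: $40$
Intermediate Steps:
$C{\left(t,v \right)} = -4 + t$ ($C{\left(t,v \right)} = t - 4 = -4 + t$)
$g = -8$ ($g = -8 + 0 = -8$)
$f = 2$ ($f = - \frac{8}{-4} = \left(-8\right) \left(- \frac{1}{4}\right) = 2$)
$J^{2}{\left(1 - C{\left(-1,4 \right)},f \right)} = \left(\sqrt{\left(1 - \left(-4 - 1\right)\right)^{2} + 2^{2}}\right)^{2} = \left(\sqrt{\left(1 - -5\right)^{2} + 4}\right)^{2} = \left(\sqrt{\left(1 + 5\right)^{2} + 4}\right)^{2} = \left(\sqrt{6^{2} + 4}\right)^{2} = \left(\sqrt{36 + 4}\right)^{2} = \left(\sqrt{40}\right)^{2} = \left(2 \sqrt{10}\right)^{2} = 40$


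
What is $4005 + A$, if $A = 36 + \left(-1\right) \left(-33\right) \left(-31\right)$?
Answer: $3018$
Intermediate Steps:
$A = -987$ ($A = 36 + 33 \left(-31\right) = 36 - 1023 = -987$)
$4005 + A = 4005 - 987 = 3018$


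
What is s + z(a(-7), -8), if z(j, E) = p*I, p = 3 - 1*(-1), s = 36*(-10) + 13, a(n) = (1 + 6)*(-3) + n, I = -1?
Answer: -351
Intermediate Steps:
a(n) = -21 + n (a(n) = 7*(-3) + n = -21 + n)
s = -347 (s = -360 + 13 = -347)
p = 4 (p = 3 + 1 = 4)
z(j, E) = -4 (z(j, E) = 4*(-1) = -4)
s + z(a(-7), -8) = -347 - 4 = -351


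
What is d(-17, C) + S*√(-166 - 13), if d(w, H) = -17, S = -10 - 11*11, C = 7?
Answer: -17 - 131*I*√179 ≈ -17.0 - 1752.7*I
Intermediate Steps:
S = -131 (S = -10 - 121 = -131)
d(-17, C) + S*√(-166 - 13) = -17 - 131*√(-166 - 13) = -17 - 131*I*√179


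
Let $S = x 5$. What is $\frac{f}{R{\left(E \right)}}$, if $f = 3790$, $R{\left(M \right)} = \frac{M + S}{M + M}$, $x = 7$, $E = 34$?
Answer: $\frac{257720}{69} \approx 3735.1$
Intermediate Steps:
$S = 35$ ($S = 7 \cdot 5 = 35$)
$R{\left(M \right)} = \frac{35 + M}{2 M}$ ($R{\left(M \right)} = \frac{M + 35}{M + M} = \frac{35 + M}{2 M}$)
$\frac{f}{R{\left(E \right)}} = \frac{3790}{\frac{1}{2} \cdot \frac{1}{34} \left(35 + 34\right)} = \frac{3790}{\frac{1}{2} \cdot \frac{1}{34} \cdot 69} = \frac{3790}{\frac{69}{68}} = 3790 \cdot \frac{68}{69} = \frac{257720}{69}$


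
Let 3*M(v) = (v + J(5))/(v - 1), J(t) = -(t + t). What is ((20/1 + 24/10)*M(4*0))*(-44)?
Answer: -9856/3 ≈ -3285.3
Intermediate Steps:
J(t) = -2*t
M(v) = (-10 + v)/(3*(-1 + v)) (M(v) = ((v - 2*5)/(v - 1))/3 = ((v - 10)/(-1 + v))/3 = ((-10 + v)/(-1 + v))/3 = (-10 + v)/(3*(-1 + v)))
((20/1 + 24/10)*M(4*0))*(-44) = ((20/1 + 24/10)*((-10 + 4*0)/(3*(-1 + 4*0))))*(-44) = ((20*1 + 24*(1/10))*((-10 + 0)/(3*(-1 + 0))))*(-44) = ((20 + 12/5)*((1/3)*(-10)/(-1)))*(-44) = (112*((1/3)*(-1)*(-10))/5)*(-44) = ((112/5)*(10/3))*(-44) = (224/3)*(-44) = -9856/3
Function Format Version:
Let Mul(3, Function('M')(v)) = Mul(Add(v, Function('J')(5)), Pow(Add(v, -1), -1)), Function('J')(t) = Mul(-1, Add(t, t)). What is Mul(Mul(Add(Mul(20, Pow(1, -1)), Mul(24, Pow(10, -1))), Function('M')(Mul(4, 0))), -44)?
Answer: Rational(-9856, 3) ≈ -3285.3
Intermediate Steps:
Function('J')(t) = Mul(-2, t) (Function('J')(t) = Mul(-1, Mul(2, t)) = Mul(-2, t))
Function('M')(v) = Mul(Rational(1, 3), Pow(Add(-1, v), -1), Add(-10, v)) (Function('M')(v) = Mul(Rational(1, 3), Mul(Add(v, Mul(-2, 5)), Pow(Add(v, -1), -1))) = Mul(Rational(1, 3), Mul(Add(v, -10), Pow(Add(-1, v), -1))) = Mul(Rational(1, 3), Mul(Add(-10, v), Pow(Add(-1, v), -1))) = Mul(Rational(1, 3), Mul(Pow(Add(-1, v), -1), Add(-10, v))) = Mul(Rational(1, 3), Pow(Add(-1, v), -1), Add(-10, v)))
Mul(Mul(Add(Mul(20, Pow(1, -1)), Mul(24, Pow(10, -1))), Function('M')(Mul(4, 0))), -44) = Mul(Mul(Add(Mul(20, Pow(1, -1)), Mul(24, Pow(10, -1))), Mul(Rational(1, 3), Pow(Add(-1, Mul(4, 0)), -1), Add(-10, Mul(4, 0)))), -44) = Mul(Mul(Add(Mul(20, 1), Mul(24, Rational(1, 10))), Mul(Rational(1, 3), Pow(Add(-1, 0), -1), Add(-10, 0))), -44) = Mul(Mul(Add(20, Rational(12, 5)), Mul(Rational(1, 3), Pow(-1, -1), -10)), -44) = Mul(Mul(Rational(112, 5), Mul(Rational(1, 3), -1, -10)), -44) = Mul(Mul(Rational(112, 5), Rational(10, 3)), -44) = Mul(Rational(224, 3), -44) = Rational(-9856, 3)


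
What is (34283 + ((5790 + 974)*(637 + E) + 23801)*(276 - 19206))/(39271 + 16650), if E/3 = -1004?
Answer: 303650466353/55921 ≈ 5.4300e+6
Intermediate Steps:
E = -3012 (E = 3*(-1004) = -3012)
(34283 + ((5790 + 974)*(637 + E) + 23801)*(276 - 19206))/(39271 + 16650) = (34283 + ((5790 + 974)*(637 - 3012) + 23801)*(276 - 19206))/(39271 + 16650) = (34283 + (6764*(-2375) + 23801)*(-18930))/55921 = (34283 + (-16064500 + 23801)*(-18930))*(1/55921) = (34283 - 16040699*(-18930))*(1/55921) = (34283 + 303650432070)*(1/55921) = 303650466353*(1/55921) = 303650466353/55921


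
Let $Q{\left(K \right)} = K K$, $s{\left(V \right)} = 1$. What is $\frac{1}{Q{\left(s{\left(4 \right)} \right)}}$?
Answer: $1$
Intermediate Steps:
$Q{\left(K \right)} = K^{2}$
$\frac{1}{Q{\left(s{\left(4 \right)} \right)}} = \frac{1}{1^{2}} = 1^{-1} = 1$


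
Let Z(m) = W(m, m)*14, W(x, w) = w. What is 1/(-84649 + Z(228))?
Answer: -1/81457 ≈ -1.2276e-5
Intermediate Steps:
Z(m) = 14*m (Z(m) = m*14 = 14*m)
1/(-84649 + Z(228)) = 1/(-84649 + 14*228) = 1/(-84649 + 3192) = 1/(-81457) = -1/81457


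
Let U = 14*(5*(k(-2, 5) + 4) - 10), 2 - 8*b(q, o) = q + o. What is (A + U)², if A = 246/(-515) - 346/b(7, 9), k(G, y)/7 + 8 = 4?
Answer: 34223225403844/12996025 ≈ 2.6334e+6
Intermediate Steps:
b(q, o) = ¼ - o/8 - q/8 (b(q, o) = ¼ - (q + o)/8 = ¼ - (o + q)/8 = ¼ + (-o/8 - q/8) = ¼ - o/8 - q/8)
k(G, y) = -28 (k(G, y) = -56 + 7*4 = -56 + 28 = -28)
A = 711038/3605 (A = 246/(-515) - 346/(¼ - ⅛*9 - ⅛*7) = 246*(-1/515) - 346/(¼ - 9/8 - 7/8) = -246/515 - 346/(-7/4) = -246/515 - 346*(-4/7) = -246/515 + 1384/7 = 711038/3605 ≈ 197.24)
U = -1820 (U = 14*(5*(-28 + 4) - 10) = 14*(5*(-24) - 10) = 14*(-120 - 10) = 14*(-130) = -1820)
(A + U)² = (711038/3605 - 1820)² = (-5850062/3605)² = 34223225403844/12996025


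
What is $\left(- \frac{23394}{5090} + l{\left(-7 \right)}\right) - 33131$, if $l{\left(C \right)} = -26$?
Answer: $- \frac{84396262}{2545} \approx -33162.0$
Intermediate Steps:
$\left(- \frac{23394}{5090} + l{\left(-7 \right)}\right) - 33131 = \left(- \frac{23394}{5090} - 26\right) - 33131 = \left(\left(-23394\right) \frac{1}{5090} - 26\right) - 33131 = \left(- \frac{11697}{2545} - 26\right) - 33131 = - \frac{77867}{2545} - 33131 = - \frac{84396262}{2545}$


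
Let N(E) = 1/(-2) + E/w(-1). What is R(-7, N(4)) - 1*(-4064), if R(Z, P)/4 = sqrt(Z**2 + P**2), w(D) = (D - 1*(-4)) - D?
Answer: 4064 + 2*sqrt(197) ≈ 4092.1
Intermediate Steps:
w(D) = 4 (w(D) = (D + 4) - D = (4 + D) - D = 4)
N(E) = -1/2 + E/4 (N(E) = 1/(-2) + E/4 = 1*(-1/2) + E*(1/4) = -1/2 + E/4)
R(Z, P) = 4*sqrt(P**2 + Z**2) (R(Z, P) = 4*sqrt(Z**2 + P**2) = 4*sqrt(P**2 + Z**2))
R(-7, N(4)) - 1*(-4064) = 4*sqrt((-1/2 + (1/4)*4)**2 + (-7)**2) - 1*(-4064) = 4*sqrt((-1/2 + 1)**2 + 49) + 4064 = 4*sqrt((1/2)**2 + 49) + 4064 = 4*sqrt(1/4 + 49) + 4064 = 4*sqrt(197/4) + 4064 = 4*(sqrt(197)/2) + 4064 = 2*sqrt(197) + 4064 = 4064 + 2*sqrt(197)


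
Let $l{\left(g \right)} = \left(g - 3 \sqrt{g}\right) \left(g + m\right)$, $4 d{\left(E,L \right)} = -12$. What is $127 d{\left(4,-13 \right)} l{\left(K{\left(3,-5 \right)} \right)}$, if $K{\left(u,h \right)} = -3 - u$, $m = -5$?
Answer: $-25146 - 12573 i \sqrt{6} \approx -25146.0 - 30797.0 i$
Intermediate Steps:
$d{\left(E,L \right)} = -3$ ($d{\left(E,L \right)} = \frac{1}{4} \left(-12\right) = -3$)
$l{\left(g \right)} = \left(-5 + g\right) \left(g - 3 \sqrt{g}\right)$ ($l{\left(g \right)} = \left(g - 3 \sqrt{g}\right) \left(g - 5\right) = \left(g - 3 \sqrt{g}\right) \left(-5 + g\right) = \left(-5 + g\right) \left(g - 3 \sqrt{g}\right)$)
$127 d{\left(4,-13 \right)} l{\left(K{\left(3,-5 \right)} \right)} = 127 \left(-3\right) \left(\left(-3 - 3\right)^{2} - 5 \left(-3 - 3\right) - 3 \left(-3 - 3\right)^{\frac{3}{2}} + 15 \sqrt{-3 - 3}\right) = - 381 \left(\left(-3 - 3\right)^{2} - 5 \left(-3 - 3\right) - 3 \left(-3 - 3\right)^{\frac{3}{2}} + 15 \sqrt{-3 - 3}\right) = - 381 \left(\left(-6\right)^{2} - -30 - 3 \left(-6\right)^{\frac{3}{2}} + 15 \sqrt{-6}\right) = - 381 \left(36 + 30 - 3 \left(- 6 i \sqrt{6}\right) + 15 i \sqrt{6}\right) = - 381 \left(36 + 30 + 18 i \sqrt{6} + 15 i \sqrt{6}\right) = - 381 \left(66 + 33 i \sqrt{6}\right) = -25146 - 12573 i \sqrt{6}$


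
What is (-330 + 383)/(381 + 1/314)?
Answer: 16642/119635 ≈ 0.13911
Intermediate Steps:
(-330 + 383)/(381 + 1/314) = 53/(381 + 1/314) = 53/(119635/314) = 53*(314/119635) = 16642/119635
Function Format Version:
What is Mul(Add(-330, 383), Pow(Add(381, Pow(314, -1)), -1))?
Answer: Rational(16642, 119635) ≈ 0.13911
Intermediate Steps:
Mul(Add(-330, 383), Pow(Add(381, Pow(314, -1)), -1)) = Mul(53, Pow(Add(381, Rational(1, 314)), -1)) = Mul(53, Pow(Rational(119635, 314), -1)) = Mul(53, Rational(314, 119635)) = Rational(16642, 119635)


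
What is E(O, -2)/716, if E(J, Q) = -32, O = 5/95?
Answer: -8/179 ≈ -0.044693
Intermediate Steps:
O = 1/19 (O = 5*(1/95) = 1/19 ≈ 0.052632)
E(O, -2)/716 = -32/716 = -32*1/716 = -8/179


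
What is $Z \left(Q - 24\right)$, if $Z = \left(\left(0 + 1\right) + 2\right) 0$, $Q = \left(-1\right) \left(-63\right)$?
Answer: $0$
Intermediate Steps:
$Q = 63$
$Z = 0$ ($Z = \left(1 + 2\right) 0 = 3 \cdot 0 = 0$)
$Z \left(Q - 24\right) = 0 \left(63 - 24\right) = 0 \cdot 39 = 0$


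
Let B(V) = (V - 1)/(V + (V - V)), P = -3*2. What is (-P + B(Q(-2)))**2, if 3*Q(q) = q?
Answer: 289/4 ≈ 72.250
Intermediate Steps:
Q(q) = q/3
P = -6
B(V) = (-1 + V)/V (B(V) = (-1 + V)/(V + 0) = (-1 + V)/V)
(-P + B(Q(-2)))**2 = (-1*(-6) + (-1 + (1/3)*(-2))/(((1/3)*(-2))))**2 = (6 + (-1 - 2/3)/(-2/3))**2 = (6 - 3/2*(-5/3))**2 = (6 + 5/2)**2 = (17/2)**2 = 289/4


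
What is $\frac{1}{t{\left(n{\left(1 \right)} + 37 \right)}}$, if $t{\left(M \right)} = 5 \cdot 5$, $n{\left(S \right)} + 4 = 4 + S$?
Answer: $\frac{1}{25} \approx 0.04$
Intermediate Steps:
$n{\left(S \right)} = S$ ($n{\left(S \right)} = -4 + \left(4 + S\right) = S$)
$t{\left(M \right)} = 25$
$\frac{1}{t{\left(n{\left(1 \right)} + 37 \right)}} = \frac{1}{25}$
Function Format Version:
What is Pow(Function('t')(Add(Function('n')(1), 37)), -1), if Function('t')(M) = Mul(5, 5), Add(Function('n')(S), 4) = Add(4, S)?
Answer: Rational(1, 25) ≈ 0.040000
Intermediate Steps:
Function('n')(S) = S (Function('n')(S) = Add(-4, Add(4, S)) = S)
Function('t')(M) = 25
Pow(Function('t')(Add(Function('n')(1), 37)), -1) = Pow(25, -1) = Rational(1, 25)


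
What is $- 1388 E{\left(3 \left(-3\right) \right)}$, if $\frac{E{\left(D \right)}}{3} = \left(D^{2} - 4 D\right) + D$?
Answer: $-449712$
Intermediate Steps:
$E{\left(D \right)} = - 9 D + 3 D^{2}$ ($E{\left(D \right)} = 3 \left(\left(D^{2} - 4 D\right) + D\right) = 3 \left(D^{2} - 3 D\right) = - 9 D + 3 D^{2}$)
$- 1388 E{\left(3 \left(-3\right) \right)} = - 1388 \cdot 3 \cdot 3 \left(-3\right) \left(-3 + 3 \left(-3\right)\right) = - 1388 \cdot 3 \left(-9\right) \left(-3 - 9\right) = - 1388 \cdot 3 \left(-9\right) \left(-12\right) = \left(-1388\right) 324 = -449712$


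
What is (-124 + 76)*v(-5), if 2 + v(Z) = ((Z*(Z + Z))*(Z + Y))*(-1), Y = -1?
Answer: -14304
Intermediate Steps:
v(Z) = -2 - 2*Z²*(-1 + Z) (v(Z) = -2 + ((Z*(Z + Z))*(Z - 1))*(-1) = -2 + ((Z*(2*Z))*(-1 + Z))*(-1) = -2 + ((2*Z²)*(-1 + Z))*(-1) = -2 + (2*Z²*(-1 + Z))*(-1) = -2 - 2*Z²*(-1 + Z))
(-124 + 76)*v(-5) = (-124 + 76)*(-2 - 2*(-5)³ + 2*(-5)²) = -48*(-2 - 2*(-125) + 2*25) = -48*(-2 + 250 + 50) = -48*298 = -14304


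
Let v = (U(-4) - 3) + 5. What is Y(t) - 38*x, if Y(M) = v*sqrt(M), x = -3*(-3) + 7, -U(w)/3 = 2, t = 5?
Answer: -608 - 4*sqrt(5) ≈ -616.94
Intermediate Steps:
U(w) = -6 (U(w) = -3*2 = -6)
x = 16 (x = 9 + 7 = 16)
v = -4 (v = (-6 - 3) + 5 = -9 + 5 = -4)
Y(M) = -4*sqrt(M)
Y(t) - 38*x = -4*sqrt(5) - 38*16 = -4*sqrt(5) - 608 = -608 - 4*sqrt(5)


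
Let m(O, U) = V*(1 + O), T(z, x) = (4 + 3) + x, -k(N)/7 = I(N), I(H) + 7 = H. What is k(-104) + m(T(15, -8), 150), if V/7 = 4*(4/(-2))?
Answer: 777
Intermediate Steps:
I(H) = -7 + H
k(N) = 49 - 7*N (k(N) = -7*(-7 + N) = 49 - 7*N)
V = -56 (V = 7*(4*(4/(-2))) = 7*(4*(4*(-½))) = 7*(4*(-2)) = 7*(-8) = -56)
T(z, x) = 7 + x
m(O, U) = -56 - 56*O (m(O, U) = -56*(1 + O) = -56 - 56*O)
k(-104) + m(T(15, -8), 150) = (49 - 7*(-104)) + (-56 - 56*(7 - 8)) = (49 + 728) + (-56 - 56*(-1)) = 777 + (-56 + 56) = 777 + 0 = 777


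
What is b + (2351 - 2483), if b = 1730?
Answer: 1598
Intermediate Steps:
b + (2351 - 2483) = 1730 + (2351 - 2483) = 1730 - 132 = 1598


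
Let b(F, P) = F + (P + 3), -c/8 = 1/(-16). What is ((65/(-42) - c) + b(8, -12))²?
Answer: 4096/441 ≈ 9.2880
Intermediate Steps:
c = ½ (c = -8/(-16) = -8*(-1/16) = ½ ≈ 0.50000)
b(F, P) = 3 + F + P (b(F, P) = F + (3 + P) = 3 + F + P)
((65/(-42) - c) + b(8, -12))² = ((65/(-42) - 1*½) + (3 + 8 - 12))² = ((65*(-1/42) - ½) - 1)² = ((-65/42 - ½) - 1)² = (-43/21 - 1)² = (-64/21)² = 4096/441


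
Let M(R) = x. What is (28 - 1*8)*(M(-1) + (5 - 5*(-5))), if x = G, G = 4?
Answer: 680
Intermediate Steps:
x = 4
M(R) = 4
(28 - 1*8)*(M(-1) + (5 - 5*(-5))) = (28 - 1*8)*(4 + (5 - 5*(-5))) = (28 - 8)*(4 + (5 + 25)) = 20*(4 + 30) = 20*34 = 680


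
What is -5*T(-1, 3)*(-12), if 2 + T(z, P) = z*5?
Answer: -420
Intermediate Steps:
T(z, P) = -2 + 5*z (T(z, P) = -2 + z*5 = -2 + 5*z)
-5*T(-1, 3)*(-12) = -5*(-2 + 5*(-1))*(-12) = -5*(-2 - 5)*(-12) = -5*(-7)*(-12) = 35*(-12) = -420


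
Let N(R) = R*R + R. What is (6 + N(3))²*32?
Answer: 10368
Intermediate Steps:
N(R) = R + R² (N(R) = R² + R = R + R²)
(6 + N(3))²*32 = (6 + 3*(1 + 3))²*32 = (6 + 3*4)²*32 = (6 + 12)²*32 = 18²*32 = 324*32 = 10368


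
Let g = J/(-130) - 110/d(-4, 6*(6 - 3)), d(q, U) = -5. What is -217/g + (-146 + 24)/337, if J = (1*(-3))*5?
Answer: -1971504/193775 ≈ -10.174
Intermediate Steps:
J = -15 (J = -3*5 = -15)
g = 575/26 (g = -15/(-130) - 110/(-5) = -15*(-1/130) - 110*(-⅕) = 3/26 + 22 = 575/26 ≈ 22.115)
-217/g + (-146 + 24)/337 = -217/575/26 + (-146 + 24)/337 = -217*26/575 - 122*1/337 = -5642/575 - 122/337 = -1971504/193775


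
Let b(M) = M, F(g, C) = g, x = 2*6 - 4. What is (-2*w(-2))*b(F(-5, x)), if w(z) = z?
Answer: -20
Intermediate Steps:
x = 8 (x = 12 - 4 = 8)
(-2*w(-2))*b(F(-5, x)) = -2*(-2)*(-5) = 4*(-5) = -20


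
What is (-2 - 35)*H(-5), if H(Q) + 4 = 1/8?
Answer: 1147/8 ≈ 143.38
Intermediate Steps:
H(Q) = -31/8 (H(Q) = -4 + 1/8 = -4 + ⅛ = -31/8)
(-2 - 35)*H(-5) = (-2 - 35)*(-31/8) = -37*(-31/8) = 1147/8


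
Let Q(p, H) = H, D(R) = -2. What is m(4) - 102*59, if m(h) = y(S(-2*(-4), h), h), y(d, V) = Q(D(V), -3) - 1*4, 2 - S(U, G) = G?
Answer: -6025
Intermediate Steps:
S(U, G) = 2 - G
y(d, V) = -7 (y(d, V) = -3 - 1*4 = -3 - 4 = -7)
m(h) = -7
m(4) - 102*59 = -7 - 102*59 = -7 - 6018 = -6025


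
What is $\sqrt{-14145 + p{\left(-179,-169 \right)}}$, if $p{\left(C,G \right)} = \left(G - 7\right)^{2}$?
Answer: $\sqrt{16831} \approx 129.73$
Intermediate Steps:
$p{\left(C,G \right)} = \left(-7 + G\right)^{2}$
$\sqrt{-14145 + p{\left(-179,-169 \right)}} = \sqrt{-14145 + \left(-7 - 169\right)^{2}} = \sqrt{-14145 + \left(-176\right)^{2}} = \sqrt{-14145 + 30976} = \sqrt{16831}$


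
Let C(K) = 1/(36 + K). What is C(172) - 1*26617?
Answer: -5536335/208 ≈ -26617.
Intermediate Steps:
C(172) - 1*26617 = 1/(36 + 172) - 1*26617 = 1/208 - 26617 = -5536335/208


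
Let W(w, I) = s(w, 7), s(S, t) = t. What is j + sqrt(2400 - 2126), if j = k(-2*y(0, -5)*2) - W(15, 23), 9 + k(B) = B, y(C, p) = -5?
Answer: 4 + sqrt(274) ≈ 20.553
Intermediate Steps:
W(w, I) = 7
k(B) = -9 + B
j = 4 (j = (-9 - 2*(-5)*2) - 1*7 = (-9 + 10*2) - 7 = (-9 + 20) - 7 = 11 - 7 = 4)
j + sqrt(2400 - 2126) = 4 + sqrt(2400 - 2126) = 4 + sqrt(274)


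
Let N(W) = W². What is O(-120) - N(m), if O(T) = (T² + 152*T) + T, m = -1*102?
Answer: -14364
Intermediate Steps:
m = -102
O(T) = T² + 153*T
O(-120) - N(m) = -120*(153 - 120) - 1*(-102)² = -120*33 - 1*10404 = -3960 - 10404 = -14364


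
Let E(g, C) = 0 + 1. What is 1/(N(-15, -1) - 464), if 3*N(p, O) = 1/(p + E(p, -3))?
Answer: -42/19489 ≈ -0.0021551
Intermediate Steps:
E(g, C) = 1
N(p, O) = 1/(3*(1 + p)) (N(p, O) = 1/(3*(p + 1)) = 1/(3*(1 + p)))
1/(N(-15, -1) - 464) = 1/(1/(3*(1 - 15)) - 464) = 1/((⅓)/(-14) - 464) = 1/((⅓)*(-1/14) - 464) = 1/(-1/42 - 464) = 1/(-19489/42) = -42/19489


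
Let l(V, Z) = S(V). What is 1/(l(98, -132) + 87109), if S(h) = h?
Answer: 1/87207 ≈ 1.1467e-5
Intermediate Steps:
l(V, Z) = V
1/(l(98, -132) + 87109) = 1/(98 + 87109) = 1/87207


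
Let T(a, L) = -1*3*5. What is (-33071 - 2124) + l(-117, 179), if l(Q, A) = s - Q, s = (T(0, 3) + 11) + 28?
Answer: -35054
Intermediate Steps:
T(a, L) = -15 (T(a, L) = -3*5 = -15)
s = 24 (s = (-15 + 11) + 28 = -4 + 28 = 24)
l(Q, A) = 24 - Q
(-33071 - 2124) + l(-117, 179) = (-33071 - 2124) + (24 - 1*(-117)) = -35195 + (24 + 117) = -35195 + 141 = -35054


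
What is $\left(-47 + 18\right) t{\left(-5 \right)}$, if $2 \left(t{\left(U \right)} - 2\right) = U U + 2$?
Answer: $- \frac{899}{2} \approx -449.5$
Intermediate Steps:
$t{\left(U \right)} = 3 + \frac{U^{2}}{2}$ ($t{\left(U \right)} = 2 + \frac{U U + 2}{2} = 2 + \frac{U^{2} + 2}{2} = 2 + \frac{2 + U^{2}}{2} = 2 + \left(1 + \frac{U^{2}}{2}\right) = 3 + \frac{U^{2}}{2}$)
$\left(-47 + 18\right) t{\left(-5 \right)} = \left(-47 + 18\right) \left(3 + \frac{\left(-5\right)^{2}}{2}\right) = - 29 \left(3 + \frac{1}{2} \cdot 25\right) = - 29 \left(3 + \frac{25}{2}\right) = \left(-29\right) \frac{31}{2} = - \frac{899}{2}$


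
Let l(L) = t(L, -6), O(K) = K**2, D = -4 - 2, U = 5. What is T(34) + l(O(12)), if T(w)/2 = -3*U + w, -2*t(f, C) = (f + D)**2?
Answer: -9484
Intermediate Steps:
D = -6
t(f, C) = -(-6 + f)**2/2 (t(f, C) = -(f - 6)**2/2 = -(-6 + f)**2/2)
T(w) = -30 + 2*w (T(w) = 2*(-3*5 + w) = 2*(-15 + w) = -30 + 2*w)
l(L) = -(-6 + L)**2/2
T(34) + l(O(12)) = (-30 + 2*34) - (-6 + 12**2)**2/2 = (-30 + 68) - (-6 + 144)**2/2 = 38 - 1/2*138**2 = 38 - 1/2*19044 = 38 - 9522 = -9484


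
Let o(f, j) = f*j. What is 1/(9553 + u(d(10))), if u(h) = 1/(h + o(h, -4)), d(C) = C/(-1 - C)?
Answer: 30/286601 ≈ 0.00010468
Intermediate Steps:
u(h) = -1/(3*h) (u(h) = 1/(h + h*(-4)) = 1/(h - 4*h) = 1/(-3*h) = -1/(3*h))
1/(9553 + u(d(10))) = 1/(9553 - 1/(3*((-1*10/(1 + 10))))) = 1/(9553 - 1/(3*((-1*10/11)))) = 1/(9553 - 1/(3*((-1*10*1/11)))) = 1/(9553 - 1/(3*(-10/11))) = 1/(9553 - ⅓*(-11/10)) = 1/(9553 + 11/30) = 1/(286601/30) = 30/286601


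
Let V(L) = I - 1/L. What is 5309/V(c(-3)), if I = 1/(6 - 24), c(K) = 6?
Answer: -47781/2 ≈ -23891.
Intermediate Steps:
I = -1/18 (I = 1/(-18) = -1/18 ≈ -0.055556)
V(L) = -1/18 - 1/L
5309/V(c(-3)) = 5309/(((1/18)*(-18 - 1*6)/6)) = 5309/(((1/18)*(⅙)*(-18 - 6))) = 5309/(((1/18)*(⅙)*(-24))) = 5309/(-2/9) = 5309*(-9/2) = -47781/2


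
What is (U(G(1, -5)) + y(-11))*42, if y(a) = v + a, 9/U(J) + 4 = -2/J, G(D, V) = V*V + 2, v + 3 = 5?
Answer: -25893/55 ≈ -470.78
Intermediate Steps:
v = 2 (v = -3 + 5 = 2)
G(D, V) = 2 + V**2 (G(D, V) = V**2 + 2 = 2 + V**2)
U(J) = 9/(-4 - 2/J)
y(a) = 2 + a
(U(G(1, -5)) + y(-11))*42 = (-9*(2 + (-5)**2)/(2 + 4*(2 + (-5)**2)) + (2 - 11))*42 = (-9*(2 + 25)/(2 + 4*(2 + 25)) - 9)*42 = (-9*27/(2 + 4*27) - 9)*42 = (-9*27/(2 + 108) - 9)*42 = (-9*27/110 - 9)*42 = (-9*27*1/110 - 9)*42 = (-243/110 - 9)*42 = -1233/110*42 = -25893/55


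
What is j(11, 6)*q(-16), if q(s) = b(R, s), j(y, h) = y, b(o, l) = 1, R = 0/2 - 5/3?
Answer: 11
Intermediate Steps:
R = -5/3 (R = 0*(½) - 5*⅓ = 0 - 5/3 = -5/3 ≈ -1.6667)
q(s) = 1
j(11, 6)*q(-16) = 11*1 = 11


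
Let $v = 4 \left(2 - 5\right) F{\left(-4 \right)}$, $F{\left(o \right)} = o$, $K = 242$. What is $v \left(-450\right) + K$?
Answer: $-21358$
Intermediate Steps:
$v = 48$ ($v = 4 \left(2 - 5\right) \left(-4\right) = 4 \left(-3\right) \left(-4\right) = \left(-12\right) \left(-4\right) = 48$)
$v \left(-450\right) + K = 48 \left(-450\right) + 242 = -21600 + 242 = -21358$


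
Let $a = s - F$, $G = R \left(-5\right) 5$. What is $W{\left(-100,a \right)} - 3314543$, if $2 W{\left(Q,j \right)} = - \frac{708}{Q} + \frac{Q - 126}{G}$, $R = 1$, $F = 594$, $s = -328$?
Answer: $- \frac{165726747}{50} \approx -3.3145 \cdot 10^{6}$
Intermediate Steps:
$G = -25$ ($G = 1 \left(-5\right) 5 = \left(-5\right) 5 = -25$)
$a = -922$ ($a = -328 - 594 = -922$)
$W{\left(Q,j \right)} = \frac{63}{25} - \frac{354}{Q} - \frac{Q}{50}$ ($W{\left(Q,j \right)} = \frac{- \frac{708}{Q} + \frac{Q - 126}{-25}}{2} = \frac{- \frac{708}{Q} + \left(-126 + Q\right) \left(- \frac{1}{25}\right)}{2} = \frac{- \frac{708}{Q} - \left(- \frac{126}{25} + \frac{Q}{25}\right)}{2} = \frac{\frac{126}{25} - \frac{708}{Q} - \frac{Q}{25}}{2} = \frac{63}{25} - \frac{354}{Q} - \frac{Q}{50}$)
$W{\left(-100,a \right)} - 3314543 = \frac{-17700 - 100 \left(126 - -100\right)}{50 \left(-100\right)} - 3314543 = \frac{1}{50} \left(- \frac{1}{100}\right) \left(-17700 - 100 \left(126 + 100\right)\right) - 3314543 = \frac{1}{50} \left(- \frac{1}{100}\right) \left(-17700 - 22600\right) - 3314543 = \frac{1}{50} \left(- \frac{1}{100}\right) \left(-40300\right) - 3314543 = \frac{403}{50} - 3314543 = - \frac{165726747}{50}$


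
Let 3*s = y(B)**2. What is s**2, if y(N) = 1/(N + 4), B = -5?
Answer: 1/9 ≈ 0.11111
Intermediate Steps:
y(N) = 1/(4 + N)
s = 1/3 (s = (1/(4 - 5))**2/3 = (1/(-1))**2/3 = (1/3)*(-1)**2 = (1/3)*1 = 1/3 ≈ 0.33333)
s**2 = (1/3)**2 = 1/9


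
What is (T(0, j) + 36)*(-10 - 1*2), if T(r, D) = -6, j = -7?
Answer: -360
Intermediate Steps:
(T(0, j) + 36)*(-10 - 1*2) = (-6 + 36)*(-10 - 1*2) = 30*(-10 - 2) = 30*(-12) = -360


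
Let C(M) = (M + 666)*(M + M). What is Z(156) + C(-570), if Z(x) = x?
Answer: -109284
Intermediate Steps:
C(M) = 2*M*(666 + M) (C(M) = (666 + M)*(2*M) = 2*M*(666 + M))
Z(156) + C(-570) = 156 + 2*(-570)*(666 - 570) = 156 + 2*(-570)*96 = 156 - 109440 = -109284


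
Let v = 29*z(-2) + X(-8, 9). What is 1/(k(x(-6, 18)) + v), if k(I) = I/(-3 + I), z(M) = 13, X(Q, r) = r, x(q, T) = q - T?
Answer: 9/3482 ≈ 0.0025847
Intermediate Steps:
v = 386 (v = 29*13 + 9 = 377 + 9 = 386)
1/(k(x(-6, 18)) + v) = 1/((-6 - 1*18)/(-3 + (-6 - 1*18)) + 386) = 1/((-6 - 18)/(-3 + (-6 - 18)) + 386) = 1/(-24/(-3 - 24) + 386) = 1/(-24/(-27) + 386) = 1/(-24*(-1/27) + 386) = 1/(8/9 + 386) = 1/(3482/9) = 9/3482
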